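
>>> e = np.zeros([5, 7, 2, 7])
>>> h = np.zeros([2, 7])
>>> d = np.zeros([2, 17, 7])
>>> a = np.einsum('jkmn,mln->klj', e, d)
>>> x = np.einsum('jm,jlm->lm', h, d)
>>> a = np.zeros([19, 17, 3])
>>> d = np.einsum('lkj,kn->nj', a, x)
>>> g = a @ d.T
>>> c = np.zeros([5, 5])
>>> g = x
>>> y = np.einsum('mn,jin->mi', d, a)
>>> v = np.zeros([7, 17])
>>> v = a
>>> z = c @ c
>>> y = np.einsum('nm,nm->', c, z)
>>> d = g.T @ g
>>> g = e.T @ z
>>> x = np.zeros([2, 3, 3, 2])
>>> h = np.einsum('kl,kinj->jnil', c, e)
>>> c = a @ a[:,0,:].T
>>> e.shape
(5, 7, 2, 7)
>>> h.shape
(7, 2, 7, 5)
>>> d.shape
(7, 7)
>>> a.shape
(19, 17, 3)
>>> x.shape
(2, 3, 3, 2)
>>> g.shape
(7, 2, 7, 5)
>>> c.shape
(19, 17, 19)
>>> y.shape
()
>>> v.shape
(19, 17, 3)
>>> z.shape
(5, 5)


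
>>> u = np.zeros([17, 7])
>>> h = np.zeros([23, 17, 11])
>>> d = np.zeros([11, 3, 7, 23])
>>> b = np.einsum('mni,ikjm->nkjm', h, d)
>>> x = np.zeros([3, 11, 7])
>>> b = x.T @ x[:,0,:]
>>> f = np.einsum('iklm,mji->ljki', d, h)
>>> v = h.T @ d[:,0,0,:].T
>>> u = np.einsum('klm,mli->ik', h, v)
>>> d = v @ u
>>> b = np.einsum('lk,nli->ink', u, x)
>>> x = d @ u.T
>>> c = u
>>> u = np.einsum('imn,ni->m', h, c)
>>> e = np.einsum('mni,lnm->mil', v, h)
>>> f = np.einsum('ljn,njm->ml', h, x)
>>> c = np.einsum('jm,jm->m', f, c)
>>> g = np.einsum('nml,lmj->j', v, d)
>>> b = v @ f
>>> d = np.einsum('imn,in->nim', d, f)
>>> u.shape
(17,)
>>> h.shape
(23, 17, 11)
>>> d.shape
(23, 11, 17)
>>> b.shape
(11, 17, 23)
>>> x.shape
(11, 17, 11)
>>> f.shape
(11, 23)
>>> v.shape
(11, 17, 11)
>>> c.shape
(23,)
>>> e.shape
(11, 11, 23)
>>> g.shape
(23,)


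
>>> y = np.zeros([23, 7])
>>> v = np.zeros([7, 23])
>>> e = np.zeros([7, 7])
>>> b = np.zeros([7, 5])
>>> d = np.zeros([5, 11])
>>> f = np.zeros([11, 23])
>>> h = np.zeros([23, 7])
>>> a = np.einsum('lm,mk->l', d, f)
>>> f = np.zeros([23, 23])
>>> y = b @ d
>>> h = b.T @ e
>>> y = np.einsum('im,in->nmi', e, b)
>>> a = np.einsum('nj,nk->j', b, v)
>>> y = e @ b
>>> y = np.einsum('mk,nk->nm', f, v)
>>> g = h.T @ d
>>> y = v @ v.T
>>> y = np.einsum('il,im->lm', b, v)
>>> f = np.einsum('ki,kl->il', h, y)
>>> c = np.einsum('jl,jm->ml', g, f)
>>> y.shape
(5, 23)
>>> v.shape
(7, 23)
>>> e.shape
(7, 7)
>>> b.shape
(7, 5)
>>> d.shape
(5, 11)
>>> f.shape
(7, 23)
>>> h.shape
(5, 7)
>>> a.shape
(5,)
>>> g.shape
(7, 11)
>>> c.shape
(23, 11)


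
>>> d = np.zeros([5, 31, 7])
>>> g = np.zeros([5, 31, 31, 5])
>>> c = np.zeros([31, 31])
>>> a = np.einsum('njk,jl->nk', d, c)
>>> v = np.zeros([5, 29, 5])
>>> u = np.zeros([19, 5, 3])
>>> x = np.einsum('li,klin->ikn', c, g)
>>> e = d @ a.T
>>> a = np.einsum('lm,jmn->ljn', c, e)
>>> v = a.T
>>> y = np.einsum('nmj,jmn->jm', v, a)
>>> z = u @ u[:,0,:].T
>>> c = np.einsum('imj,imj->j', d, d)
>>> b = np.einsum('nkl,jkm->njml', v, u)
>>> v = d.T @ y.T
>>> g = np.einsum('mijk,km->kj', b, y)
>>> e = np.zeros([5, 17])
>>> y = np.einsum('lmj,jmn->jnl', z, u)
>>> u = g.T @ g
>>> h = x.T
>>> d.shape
(5, 31, 7)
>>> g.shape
(31, 3)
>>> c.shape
(7,)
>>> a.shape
(31, 5, 5)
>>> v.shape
(7, 31, 31)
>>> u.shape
(3, 3)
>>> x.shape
(31, 5, 5)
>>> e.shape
(5, 17)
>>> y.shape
(19, 3, 19)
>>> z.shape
(19, 5, 19)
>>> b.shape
(5, 19, 3, 31)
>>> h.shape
(5, 5, 31)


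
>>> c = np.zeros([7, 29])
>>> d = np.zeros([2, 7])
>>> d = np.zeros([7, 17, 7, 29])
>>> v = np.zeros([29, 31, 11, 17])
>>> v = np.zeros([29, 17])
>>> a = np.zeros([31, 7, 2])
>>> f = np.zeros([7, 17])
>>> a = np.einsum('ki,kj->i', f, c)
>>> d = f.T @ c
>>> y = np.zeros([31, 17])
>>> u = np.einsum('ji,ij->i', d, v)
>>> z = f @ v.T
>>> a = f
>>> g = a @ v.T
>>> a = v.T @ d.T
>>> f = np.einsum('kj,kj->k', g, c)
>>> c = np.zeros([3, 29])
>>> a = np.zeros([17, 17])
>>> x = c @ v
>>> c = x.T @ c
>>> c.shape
(17, 29)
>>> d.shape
(17, 29)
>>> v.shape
(29, 17)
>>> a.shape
(17, 17)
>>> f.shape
(7,)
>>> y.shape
(31, 17)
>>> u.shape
(29,)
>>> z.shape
(7, 29)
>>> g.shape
(7, 29)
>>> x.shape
(3, 17)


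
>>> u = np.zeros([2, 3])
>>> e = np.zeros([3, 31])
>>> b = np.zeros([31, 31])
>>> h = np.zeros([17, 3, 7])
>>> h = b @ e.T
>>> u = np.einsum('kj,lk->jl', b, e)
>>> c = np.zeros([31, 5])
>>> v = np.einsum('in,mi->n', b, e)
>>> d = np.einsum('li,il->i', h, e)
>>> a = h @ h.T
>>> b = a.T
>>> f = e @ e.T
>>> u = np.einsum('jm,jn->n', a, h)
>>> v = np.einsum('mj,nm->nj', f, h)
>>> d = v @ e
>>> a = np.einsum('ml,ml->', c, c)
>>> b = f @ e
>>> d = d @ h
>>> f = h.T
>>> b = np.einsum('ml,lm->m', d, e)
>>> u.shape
(3,)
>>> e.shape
(3, 31)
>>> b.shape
(31,)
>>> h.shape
(31, 3)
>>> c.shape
(31, 5)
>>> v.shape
(31, 3)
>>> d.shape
(31, 3)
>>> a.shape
()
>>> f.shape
(3, 31)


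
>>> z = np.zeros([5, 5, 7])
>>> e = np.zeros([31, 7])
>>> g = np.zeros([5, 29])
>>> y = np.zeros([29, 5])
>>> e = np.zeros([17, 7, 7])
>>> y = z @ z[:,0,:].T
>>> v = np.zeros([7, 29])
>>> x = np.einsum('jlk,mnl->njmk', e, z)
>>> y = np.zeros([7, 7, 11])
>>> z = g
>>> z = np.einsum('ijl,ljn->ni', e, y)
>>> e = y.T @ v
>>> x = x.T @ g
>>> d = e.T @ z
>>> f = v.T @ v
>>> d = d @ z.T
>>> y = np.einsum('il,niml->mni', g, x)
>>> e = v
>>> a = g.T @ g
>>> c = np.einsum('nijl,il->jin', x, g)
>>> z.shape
(11, 17)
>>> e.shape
(7, 29)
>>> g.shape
(5, 29)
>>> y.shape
(17, 7, 5)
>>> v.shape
(7, 29)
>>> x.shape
(7, 5, 17, 29)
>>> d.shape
(29, 7, 11)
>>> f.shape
(29, 29)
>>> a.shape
(29, 29)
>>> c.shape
(17, 5, 7)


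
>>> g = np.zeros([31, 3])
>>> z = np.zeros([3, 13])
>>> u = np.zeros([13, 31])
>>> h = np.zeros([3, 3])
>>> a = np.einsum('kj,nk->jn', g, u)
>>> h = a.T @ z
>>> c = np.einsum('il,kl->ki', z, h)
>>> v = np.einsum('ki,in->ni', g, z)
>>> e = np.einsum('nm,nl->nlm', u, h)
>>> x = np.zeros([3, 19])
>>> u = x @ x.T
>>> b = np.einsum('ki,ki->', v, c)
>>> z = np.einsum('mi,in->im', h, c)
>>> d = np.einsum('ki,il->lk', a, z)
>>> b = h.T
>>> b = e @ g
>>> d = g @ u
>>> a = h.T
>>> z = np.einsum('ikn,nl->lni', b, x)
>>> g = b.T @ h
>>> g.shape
(3, 13, 13)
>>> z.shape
(19, 3, 13)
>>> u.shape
(3, 3)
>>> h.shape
(13, 13)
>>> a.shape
(13, 13)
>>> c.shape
(13, 3)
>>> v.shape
(13, 3)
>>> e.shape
(13, 13, 31)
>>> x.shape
(3, 19)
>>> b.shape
(13, 13, 3)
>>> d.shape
(31, 3)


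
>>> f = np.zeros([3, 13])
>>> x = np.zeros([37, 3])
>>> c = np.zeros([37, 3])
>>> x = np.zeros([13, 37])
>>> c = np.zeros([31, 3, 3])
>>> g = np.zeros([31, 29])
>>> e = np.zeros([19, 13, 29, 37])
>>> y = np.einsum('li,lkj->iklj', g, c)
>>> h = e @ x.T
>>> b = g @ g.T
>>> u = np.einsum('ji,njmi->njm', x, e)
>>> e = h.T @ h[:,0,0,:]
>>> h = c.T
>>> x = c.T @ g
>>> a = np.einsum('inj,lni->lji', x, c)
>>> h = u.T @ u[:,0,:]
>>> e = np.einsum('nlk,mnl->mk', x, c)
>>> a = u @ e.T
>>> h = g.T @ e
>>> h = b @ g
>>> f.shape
(3, 13)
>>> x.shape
(3, 3, 29)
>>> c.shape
(31, 3, 3)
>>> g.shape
(31, 29)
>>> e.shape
(31, 29)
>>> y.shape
(29, 3, 31, 3)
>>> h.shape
(31, 29)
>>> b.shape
(31, 31)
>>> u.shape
(19, 13, 29)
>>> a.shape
(19, 13, 31)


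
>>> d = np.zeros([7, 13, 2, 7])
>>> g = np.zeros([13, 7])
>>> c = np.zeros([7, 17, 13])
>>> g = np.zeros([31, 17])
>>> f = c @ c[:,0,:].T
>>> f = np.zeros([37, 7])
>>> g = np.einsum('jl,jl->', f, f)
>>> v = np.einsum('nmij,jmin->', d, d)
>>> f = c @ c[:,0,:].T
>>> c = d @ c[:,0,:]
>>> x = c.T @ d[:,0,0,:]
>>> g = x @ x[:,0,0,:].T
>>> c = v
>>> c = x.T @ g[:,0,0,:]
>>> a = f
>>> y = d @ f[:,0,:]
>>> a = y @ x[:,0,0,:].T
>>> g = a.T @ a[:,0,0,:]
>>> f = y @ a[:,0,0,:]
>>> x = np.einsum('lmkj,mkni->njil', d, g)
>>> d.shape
(7, 13, 2, 7)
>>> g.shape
(13, 2, 13, 13)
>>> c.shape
(7, 13, 2, 13)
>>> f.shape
(7, 13, 2, 13)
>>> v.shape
()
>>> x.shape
(13, 7, 13, 7)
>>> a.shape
(7, 13, 2, 13)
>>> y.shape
(7, 13, 2, 7)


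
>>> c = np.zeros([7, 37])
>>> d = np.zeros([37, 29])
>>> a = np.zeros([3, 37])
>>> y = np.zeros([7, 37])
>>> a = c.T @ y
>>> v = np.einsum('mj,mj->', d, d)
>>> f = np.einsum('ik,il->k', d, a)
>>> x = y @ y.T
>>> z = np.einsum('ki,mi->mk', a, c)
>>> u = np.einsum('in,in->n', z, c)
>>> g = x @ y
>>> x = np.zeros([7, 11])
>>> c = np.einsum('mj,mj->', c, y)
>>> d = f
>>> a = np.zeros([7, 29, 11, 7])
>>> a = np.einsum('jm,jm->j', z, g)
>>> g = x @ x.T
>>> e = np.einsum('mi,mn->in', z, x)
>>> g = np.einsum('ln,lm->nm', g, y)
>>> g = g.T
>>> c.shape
()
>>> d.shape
(29,)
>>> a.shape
(7,)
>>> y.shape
(7, 37)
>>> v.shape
()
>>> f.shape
(29,)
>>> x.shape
(7, 11)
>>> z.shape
(7, 37)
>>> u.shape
(37,)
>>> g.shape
(37, 7)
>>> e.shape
(37, 11)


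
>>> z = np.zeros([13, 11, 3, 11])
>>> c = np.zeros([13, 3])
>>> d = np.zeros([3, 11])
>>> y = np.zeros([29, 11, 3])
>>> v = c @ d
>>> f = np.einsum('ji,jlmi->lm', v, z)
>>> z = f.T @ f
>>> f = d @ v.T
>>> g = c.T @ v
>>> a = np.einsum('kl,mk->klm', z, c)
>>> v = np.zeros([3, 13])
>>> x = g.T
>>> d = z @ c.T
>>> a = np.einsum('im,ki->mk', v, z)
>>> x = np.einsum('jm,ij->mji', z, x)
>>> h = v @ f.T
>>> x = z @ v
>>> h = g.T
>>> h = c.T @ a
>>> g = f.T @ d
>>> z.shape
(3, 3)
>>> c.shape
(13, 3)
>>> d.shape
(3, 13)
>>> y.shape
(29, 11, 3)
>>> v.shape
(3, 13)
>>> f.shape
(3, 13)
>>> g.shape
(13, 13)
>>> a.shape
(13, 3)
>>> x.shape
(3, 13)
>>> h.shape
(3, 3)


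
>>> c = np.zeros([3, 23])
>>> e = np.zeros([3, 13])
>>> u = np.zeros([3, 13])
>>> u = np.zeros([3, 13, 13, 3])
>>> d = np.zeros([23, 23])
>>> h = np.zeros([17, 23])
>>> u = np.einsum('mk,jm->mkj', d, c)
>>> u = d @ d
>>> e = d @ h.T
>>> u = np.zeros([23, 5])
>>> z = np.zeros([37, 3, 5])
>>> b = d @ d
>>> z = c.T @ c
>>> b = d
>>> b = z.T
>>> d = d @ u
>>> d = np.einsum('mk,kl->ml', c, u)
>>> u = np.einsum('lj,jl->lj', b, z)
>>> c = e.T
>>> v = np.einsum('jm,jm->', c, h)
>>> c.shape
(17, 23)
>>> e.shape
(23, 17)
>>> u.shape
(23, 23)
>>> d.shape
(3, 5)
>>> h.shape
(17, 23)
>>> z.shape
(23, 23)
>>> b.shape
(23, 23)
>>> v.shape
()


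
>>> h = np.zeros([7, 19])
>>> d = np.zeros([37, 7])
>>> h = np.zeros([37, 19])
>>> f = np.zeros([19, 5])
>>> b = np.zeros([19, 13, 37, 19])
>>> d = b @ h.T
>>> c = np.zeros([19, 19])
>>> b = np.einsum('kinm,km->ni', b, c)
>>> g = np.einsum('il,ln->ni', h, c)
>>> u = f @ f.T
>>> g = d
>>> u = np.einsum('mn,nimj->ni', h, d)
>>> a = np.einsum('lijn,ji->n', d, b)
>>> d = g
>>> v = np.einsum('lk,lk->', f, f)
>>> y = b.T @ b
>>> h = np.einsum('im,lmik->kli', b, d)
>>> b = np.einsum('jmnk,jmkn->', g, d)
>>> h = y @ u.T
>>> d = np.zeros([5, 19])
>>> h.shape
(13, 19)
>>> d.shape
(5, 19)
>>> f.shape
(19, 5)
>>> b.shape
()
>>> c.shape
(19, 19)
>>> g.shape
(19, 13, 37, 37)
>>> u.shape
(19, 13)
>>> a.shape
(37,)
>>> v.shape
()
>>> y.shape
(13, 13)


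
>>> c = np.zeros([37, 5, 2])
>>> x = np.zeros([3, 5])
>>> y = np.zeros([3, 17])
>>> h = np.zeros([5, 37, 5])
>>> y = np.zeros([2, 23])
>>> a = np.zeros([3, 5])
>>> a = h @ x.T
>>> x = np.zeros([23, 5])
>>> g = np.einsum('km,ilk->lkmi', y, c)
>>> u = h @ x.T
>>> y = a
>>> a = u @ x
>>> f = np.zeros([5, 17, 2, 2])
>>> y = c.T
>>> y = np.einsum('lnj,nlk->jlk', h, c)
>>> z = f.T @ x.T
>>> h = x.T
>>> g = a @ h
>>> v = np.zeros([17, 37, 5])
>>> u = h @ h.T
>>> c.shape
(37, 5, 2)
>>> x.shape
(23, 5)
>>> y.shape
(5, 5, 2)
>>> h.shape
(5, 23)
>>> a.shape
(5, 37, 5)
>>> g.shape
(5, 37, 23)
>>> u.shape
(5, 5)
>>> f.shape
(5, 17, 2, 2)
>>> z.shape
(2, 2, 17, 23)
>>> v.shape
(17, 37, 5)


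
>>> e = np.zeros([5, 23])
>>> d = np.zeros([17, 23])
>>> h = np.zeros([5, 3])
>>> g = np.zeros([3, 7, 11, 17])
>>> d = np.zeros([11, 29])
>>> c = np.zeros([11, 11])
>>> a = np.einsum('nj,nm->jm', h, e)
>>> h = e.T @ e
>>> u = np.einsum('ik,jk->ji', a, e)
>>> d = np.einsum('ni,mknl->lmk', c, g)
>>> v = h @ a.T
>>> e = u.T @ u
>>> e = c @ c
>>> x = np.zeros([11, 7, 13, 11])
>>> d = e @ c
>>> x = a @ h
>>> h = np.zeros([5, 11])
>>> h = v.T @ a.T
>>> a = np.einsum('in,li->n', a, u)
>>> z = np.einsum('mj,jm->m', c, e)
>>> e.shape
(11, 11)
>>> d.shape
(11, 11)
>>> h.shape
(3, 3)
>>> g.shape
(3, 7, 11, 17)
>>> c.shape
(11, 11)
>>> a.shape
(23,)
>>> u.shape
(5, 3)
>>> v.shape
(23, 3)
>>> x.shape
(3, 23)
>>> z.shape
(11,)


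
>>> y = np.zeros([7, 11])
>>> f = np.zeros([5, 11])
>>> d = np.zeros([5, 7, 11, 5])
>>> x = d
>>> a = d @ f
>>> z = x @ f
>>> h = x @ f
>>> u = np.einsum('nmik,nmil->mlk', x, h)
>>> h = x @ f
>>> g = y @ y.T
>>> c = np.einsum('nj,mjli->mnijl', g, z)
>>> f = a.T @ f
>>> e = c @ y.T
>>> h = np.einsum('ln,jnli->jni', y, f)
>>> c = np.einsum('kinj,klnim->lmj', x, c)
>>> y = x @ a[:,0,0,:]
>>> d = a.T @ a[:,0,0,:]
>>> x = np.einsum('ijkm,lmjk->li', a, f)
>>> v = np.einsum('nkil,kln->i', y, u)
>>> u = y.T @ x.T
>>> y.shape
(5, 7, 11, 11)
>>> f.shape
(11, 11, 7, 11)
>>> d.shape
(11, 11, 7, 11)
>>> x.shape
(11, 5)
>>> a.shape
(5, 7, 11, 11)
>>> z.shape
(5, 7, 11, 11)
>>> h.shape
(11, 11, 11)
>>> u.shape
(11, 11, 7, 11)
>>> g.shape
(7, 7)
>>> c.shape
(7, 11, 5)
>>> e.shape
(5, 7, 11, 7, 7)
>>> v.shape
(11,)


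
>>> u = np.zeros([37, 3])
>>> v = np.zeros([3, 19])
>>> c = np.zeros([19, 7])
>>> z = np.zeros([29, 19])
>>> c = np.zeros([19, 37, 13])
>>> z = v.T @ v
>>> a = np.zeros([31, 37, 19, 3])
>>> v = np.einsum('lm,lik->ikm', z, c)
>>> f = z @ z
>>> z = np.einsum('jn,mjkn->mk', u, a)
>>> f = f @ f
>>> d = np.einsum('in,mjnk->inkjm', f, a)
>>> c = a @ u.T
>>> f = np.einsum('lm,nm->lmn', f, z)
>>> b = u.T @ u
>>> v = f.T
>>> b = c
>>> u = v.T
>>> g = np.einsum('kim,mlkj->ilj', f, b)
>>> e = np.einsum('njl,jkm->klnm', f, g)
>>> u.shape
(19, 19, 31)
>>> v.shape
(31, 19, 19)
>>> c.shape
(31, 37, 19, 37)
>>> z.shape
(31, 19)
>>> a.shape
(31, 37, 19, 3)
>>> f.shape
(19, 19, 31)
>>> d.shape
(19, 19, 3, 37, 31)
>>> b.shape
(31, 37, 19, 37)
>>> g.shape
(19, 37, 37)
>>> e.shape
(37, 31, 19, 37)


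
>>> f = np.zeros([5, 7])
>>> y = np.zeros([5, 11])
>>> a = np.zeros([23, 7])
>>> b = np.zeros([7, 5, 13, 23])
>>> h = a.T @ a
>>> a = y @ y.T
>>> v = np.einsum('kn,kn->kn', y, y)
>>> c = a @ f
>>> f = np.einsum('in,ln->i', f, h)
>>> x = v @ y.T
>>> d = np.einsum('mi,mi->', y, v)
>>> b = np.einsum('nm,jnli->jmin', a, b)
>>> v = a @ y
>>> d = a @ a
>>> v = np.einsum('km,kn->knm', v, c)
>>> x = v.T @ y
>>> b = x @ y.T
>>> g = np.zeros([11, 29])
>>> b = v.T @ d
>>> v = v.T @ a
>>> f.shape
(5,)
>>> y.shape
(5, 11)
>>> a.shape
(5, 5)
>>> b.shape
(11, 7, 5)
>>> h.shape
(7, 7)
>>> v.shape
(11, 7, 5)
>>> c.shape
(5, 7)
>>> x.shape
(11, 7, 11)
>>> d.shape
(5, 5)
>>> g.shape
(11, 29)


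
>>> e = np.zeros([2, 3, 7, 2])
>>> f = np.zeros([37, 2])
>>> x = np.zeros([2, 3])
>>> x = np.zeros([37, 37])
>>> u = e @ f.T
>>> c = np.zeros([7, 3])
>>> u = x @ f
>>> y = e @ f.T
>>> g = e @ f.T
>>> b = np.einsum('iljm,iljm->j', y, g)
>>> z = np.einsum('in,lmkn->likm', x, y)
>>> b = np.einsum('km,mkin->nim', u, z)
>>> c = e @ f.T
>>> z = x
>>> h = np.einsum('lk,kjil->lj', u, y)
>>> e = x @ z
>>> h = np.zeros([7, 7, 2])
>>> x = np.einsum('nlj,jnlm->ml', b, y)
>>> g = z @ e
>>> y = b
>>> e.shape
(37, 37)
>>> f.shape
(37, 2)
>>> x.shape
(37, 7)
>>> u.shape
(37, 2)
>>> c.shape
(2, 3, 7, 37)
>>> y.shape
(3, 7, 2)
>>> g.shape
(37, 37)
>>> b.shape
(3, 7, 2)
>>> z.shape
(37, 37)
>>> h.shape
(7, 7, 2)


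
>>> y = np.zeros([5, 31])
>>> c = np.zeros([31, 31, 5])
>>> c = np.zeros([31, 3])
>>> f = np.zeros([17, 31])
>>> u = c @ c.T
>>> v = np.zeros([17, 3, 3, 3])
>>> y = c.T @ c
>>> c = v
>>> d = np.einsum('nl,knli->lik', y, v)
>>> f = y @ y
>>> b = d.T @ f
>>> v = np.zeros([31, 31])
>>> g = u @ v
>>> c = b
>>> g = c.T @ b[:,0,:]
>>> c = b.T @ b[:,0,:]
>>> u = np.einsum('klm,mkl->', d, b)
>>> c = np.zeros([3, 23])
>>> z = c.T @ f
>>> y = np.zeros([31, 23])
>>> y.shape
(31, 23)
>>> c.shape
(3, 23)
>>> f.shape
(3, 3)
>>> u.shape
()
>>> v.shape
(31, 31)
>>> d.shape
(3, 3, 17)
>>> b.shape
(17, 3, 3)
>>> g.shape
(3, 3, 3)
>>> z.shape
(23, 3)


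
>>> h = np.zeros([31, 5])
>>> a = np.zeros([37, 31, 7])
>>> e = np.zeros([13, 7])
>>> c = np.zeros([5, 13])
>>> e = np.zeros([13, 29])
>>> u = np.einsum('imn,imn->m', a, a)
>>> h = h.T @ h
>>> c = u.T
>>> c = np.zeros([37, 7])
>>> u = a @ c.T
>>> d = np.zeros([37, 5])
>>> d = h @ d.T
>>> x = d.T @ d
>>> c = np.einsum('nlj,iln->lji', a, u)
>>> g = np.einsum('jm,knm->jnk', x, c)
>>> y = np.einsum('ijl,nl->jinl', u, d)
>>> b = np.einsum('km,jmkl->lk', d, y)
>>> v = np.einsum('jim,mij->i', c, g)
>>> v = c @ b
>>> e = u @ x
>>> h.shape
(5, 5)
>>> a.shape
(37, 31, 7)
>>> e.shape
(37, 31, 37)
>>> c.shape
(31, 7, 37)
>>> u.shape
(37, 31, 37)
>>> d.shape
(5, 37)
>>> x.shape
(37, 37)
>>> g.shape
(37, 7, 31)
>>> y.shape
(31, 37, 5, 37)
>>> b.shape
(37, 5)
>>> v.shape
(31, 7, 5)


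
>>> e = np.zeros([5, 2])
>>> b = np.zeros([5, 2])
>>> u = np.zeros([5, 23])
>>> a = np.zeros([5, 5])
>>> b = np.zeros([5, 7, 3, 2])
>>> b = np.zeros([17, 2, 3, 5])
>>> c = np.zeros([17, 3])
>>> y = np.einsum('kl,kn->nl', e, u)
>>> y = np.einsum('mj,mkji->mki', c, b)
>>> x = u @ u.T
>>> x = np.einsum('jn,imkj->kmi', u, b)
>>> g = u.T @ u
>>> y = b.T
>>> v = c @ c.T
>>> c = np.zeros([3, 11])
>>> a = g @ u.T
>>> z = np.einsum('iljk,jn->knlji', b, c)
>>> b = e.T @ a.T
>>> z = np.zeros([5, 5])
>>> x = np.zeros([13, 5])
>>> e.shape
(5, 2)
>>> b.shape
(2, 23)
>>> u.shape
(5, 23)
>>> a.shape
(23, 5)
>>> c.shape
(3, 11)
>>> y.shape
(5, 3, 2, 17)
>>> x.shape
(13, 5)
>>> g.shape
(23, 23)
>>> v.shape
(17, 17)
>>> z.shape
(5, 5)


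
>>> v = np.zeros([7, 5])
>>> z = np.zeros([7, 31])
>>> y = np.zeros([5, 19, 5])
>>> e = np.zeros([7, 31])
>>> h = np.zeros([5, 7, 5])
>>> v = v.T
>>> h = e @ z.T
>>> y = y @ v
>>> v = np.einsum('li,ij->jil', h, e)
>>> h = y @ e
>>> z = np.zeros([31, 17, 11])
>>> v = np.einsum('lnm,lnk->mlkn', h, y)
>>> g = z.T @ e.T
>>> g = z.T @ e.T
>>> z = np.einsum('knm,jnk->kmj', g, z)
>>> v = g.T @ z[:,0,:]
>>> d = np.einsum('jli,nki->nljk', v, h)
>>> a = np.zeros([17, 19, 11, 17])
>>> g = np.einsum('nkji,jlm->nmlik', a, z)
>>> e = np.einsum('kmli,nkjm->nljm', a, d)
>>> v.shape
(7, 17, 31)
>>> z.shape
(11, 7, 31)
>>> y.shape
(5, 19, 7)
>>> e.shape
(5, 11, 7, 19)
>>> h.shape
(5, 19, 31)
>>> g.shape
(17, 31, 7, 17, 19)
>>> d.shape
(5, 17, 7, 19)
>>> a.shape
(17, 19, 11, 17)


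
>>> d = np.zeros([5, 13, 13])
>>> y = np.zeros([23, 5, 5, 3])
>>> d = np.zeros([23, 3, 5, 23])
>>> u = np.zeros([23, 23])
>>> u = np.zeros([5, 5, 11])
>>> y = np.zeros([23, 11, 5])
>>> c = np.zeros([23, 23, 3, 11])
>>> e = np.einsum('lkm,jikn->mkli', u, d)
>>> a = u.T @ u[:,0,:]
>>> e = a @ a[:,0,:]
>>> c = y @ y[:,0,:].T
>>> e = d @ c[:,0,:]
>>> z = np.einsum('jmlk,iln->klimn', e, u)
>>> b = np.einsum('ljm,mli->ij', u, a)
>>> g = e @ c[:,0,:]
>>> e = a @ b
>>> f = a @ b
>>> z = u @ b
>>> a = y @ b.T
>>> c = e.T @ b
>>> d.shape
(23, 3, 5, 23)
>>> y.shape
(23, 11, 5)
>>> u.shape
(5, 5, 11)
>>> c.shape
(5, 5, 5)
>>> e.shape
(11, 5, 5)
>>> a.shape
(23, 11, 11)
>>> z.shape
(5, 5, 5)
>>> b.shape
(11, 5)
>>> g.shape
(23, 3, 5, 23)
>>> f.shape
(11, 5, 5)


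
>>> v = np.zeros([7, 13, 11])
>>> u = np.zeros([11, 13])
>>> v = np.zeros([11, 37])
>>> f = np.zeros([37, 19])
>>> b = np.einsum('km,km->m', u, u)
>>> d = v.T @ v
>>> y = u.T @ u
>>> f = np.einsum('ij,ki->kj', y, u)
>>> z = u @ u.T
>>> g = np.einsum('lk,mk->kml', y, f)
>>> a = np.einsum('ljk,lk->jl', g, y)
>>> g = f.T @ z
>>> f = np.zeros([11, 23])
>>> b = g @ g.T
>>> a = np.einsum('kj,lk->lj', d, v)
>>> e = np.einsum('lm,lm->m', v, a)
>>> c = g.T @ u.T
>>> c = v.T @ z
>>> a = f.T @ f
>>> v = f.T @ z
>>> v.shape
(23, 11)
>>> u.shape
(11, 13)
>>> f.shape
(11, 23)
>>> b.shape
(13, 13)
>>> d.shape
(37, 37)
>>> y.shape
(13, 13)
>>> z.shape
(11, 11)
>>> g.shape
(13, 11)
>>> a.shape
(23, 23)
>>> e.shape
(37,)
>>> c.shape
(37, 11)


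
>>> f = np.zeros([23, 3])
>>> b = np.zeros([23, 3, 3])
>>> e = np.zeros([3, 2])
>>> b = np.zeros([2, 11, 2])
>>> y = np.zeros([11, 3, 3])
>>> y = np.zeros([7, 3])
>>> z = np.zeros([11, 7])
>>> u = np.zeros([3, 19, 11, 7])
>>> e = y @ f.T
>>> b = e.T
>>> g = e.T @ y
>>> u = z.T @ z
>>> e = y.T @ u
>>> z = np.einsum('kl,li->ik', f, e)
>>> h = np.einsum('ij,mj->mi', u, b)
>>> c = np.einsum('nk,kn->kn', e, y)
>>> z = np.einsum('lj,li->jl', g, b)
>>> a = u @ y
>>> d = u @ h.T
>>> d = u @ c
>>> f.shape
(23, 3)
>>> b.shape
(23, 7)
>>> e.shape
(3, 7)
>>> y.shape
(7, 3)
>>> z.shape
(3, 23)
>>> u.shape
(7, 7)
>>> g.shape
(23, 3)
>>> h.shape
(23, 7)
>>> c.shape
(7, 3)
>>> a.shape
(7, 3)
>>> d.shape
(7, 3)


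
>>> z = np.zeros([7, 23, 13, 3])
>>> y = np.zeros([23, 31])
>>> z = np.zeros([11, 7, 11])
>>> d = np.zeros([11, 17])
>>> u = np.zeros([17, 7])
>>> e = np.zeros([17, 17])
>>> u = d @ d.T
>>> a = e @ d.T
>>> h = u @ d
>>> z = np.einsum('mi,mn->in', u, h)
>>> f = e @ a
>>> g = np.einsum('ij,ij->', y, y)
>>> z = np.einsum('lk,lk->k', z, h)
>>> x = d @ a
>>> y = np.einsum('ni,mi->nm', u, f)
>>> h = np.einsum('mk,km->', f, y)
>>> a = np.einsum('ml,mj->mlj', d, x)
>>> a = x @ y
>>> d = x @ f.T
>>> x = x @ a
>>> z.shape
(17,)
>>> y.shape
(11, 17)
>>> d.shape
(11, 17)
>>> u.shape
(11, 11)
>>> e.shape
(17, 17)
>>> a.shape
(11, 17)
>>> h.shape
()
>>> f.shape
(17, 11)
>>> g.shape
()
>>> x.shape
(11, 17)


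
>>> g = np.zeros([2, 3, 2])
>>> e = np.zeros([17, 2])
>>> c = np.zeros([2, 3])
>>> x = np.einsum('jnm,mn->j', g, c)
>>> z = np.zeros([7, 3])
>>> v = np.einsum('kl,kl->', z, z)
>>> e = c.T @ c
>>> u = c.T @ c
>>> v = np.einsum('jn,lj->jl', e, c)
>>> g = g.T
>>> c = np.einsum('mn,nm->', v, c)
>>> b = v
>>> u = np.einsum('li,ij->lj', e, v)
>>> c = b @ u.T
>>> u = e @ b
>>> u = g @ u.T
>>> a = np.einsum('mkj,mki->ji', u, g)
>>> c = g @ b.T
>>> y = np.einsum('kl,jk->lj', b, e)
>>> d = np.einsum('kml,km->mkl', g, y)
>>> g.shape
(2, 3, 2)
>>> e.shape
(3, 3)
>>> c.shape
(2, 3, 3)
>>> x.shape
(2,)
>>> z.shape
(7, 3)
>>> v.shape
(3, 2)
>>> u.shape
(2, 3, 3)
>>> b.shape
(3, 2)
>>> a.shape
(3, 2)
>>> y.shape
(2, 3)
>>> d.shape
(3, 2, 2)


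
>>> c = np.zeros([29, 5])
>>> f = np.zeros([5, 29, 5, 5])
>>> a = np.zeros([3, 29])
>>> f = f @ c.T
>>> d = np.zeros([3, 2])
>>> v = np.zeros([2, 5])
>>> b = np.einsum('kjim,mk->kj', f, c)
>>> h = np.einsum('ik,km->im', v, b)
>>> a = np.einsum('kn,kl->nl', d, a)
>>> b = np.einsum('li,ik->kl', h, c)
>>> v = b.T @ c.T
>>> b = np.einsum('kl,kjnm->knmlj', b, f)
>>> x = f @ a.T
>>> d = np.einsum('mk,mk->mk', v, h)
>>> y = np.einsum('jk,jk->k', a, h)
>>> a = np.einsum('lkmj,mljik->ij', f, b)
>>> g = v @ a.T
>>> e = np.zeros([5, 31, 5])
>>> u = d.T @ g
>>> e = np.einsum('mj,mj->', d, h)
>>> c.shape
(29, 5)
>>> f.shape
(5, 29, 5, 29)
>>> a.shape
(2, 29)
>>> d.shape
(2, 29)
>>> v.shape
(2, 29)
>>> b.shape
(5, 5, 29, 2, 29)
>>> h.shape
(2, 29)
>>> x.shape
(5, 29, 5, 2)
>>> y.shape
(29,)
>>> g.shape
(2, 2)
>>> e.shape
()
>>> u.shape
(29, 2)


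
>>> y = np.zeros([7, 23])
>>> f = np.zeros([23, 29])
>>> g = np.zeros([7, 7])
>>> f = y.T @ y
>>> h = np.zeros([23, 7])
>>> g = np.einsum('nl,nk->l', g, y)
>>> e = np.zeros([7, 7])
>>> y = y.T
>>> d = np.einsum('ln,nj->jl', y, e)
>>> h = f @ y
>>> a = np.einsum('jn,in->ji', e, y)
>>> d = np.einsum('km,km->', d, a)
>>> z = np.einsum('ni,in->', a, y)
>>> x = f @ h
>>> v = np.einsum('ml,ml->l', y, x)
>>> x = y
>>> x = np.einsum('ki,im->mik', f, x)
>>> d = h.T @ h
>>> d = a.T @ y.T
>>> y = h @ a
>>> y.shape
(23, 23)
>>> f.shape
(23, 23)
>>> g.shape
(7,)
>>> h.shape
(23, 7)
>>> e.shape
(7, 7)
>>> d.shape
(23, 23)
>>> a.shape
(7, 23)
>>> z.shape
()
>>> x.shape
(7, 23, 23)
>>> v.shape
(7,)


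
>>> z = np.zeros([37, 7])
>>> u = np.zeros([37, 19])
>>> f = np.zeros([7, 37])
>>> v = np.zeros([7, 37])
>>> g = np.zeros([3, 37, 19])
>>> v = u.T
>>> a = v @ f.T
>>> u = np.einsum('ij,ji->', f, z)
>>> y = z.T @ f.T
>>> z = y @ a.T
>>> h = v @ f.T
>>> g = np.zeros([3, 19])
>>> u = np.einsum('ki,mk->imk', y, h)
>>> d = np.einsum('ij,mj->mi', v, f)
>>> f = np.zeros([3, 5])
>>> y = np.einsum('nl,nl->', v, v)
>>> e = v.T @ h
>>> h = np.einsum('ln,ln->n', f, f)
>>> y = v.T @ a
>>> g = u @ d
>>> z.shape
(7, 19)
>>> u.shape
(7, 19, 7)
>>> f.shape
(3, 5)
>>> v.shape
(19, 37)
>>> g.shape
(7, 19, 19)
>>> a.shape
(19, 7)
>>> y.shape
(37, 7)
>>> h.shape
(5,)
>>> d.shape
(7, 19)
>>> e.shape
(37, 7)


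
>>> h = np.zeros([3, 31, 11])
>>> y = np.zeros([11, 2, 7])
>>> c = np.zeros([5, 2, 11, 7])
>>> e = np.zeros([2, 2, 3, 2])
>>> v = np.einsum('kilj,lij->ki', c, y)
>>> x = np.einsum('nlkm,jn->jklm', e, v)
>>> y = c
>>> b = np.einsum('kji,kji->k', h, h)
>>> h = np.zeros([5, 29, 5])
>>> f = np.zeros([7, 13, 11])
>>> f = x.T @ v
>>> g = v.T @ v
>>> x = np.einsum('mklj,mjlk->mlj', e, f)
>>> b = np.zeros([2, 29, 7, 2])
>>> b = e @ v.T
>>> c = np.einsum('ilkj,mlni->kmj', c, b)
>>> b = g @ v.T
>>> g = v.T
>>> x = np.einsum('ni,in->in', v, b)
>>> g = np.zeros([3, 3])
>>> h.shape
(5, 29, 5)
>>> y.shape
(5, 2, 11, 7)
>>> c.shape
(11, 2, 7)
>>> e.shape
(2, 2, 3, 2)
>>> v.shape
(5, 2)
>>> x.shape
(2, 5)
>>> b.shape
(2, 5)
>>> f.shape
(2, 2, 3, 2)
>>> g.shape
(3, 3)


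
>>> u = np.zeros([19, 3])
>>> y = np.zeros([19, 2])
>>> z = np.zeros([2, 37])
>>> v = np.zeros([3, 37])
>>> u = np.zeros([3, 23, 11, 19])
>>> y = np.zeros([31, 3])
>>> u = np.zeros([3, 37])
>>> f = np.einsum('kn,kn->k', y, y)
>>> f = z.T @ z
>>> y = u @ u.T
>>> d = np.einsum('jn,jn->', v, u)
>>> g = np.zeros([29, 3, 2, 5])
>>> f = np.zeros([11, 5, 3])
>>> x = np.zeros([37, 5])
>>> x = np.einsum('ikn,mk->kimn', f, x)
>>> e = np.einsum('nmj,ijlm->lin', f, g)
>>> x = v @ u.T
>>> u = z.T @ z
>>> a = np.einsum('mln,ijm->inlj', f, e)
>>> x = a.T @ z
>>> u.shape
(37, 37)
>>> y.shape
(3, 3)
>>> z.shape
(2, 37)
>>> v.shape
(3, 37)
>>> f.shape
(11, 5, 3)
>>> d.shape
()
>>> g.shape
(29, 3, 2, 5)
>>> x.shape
(29, 5, 3, 37)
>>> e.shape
(2, 29, 11)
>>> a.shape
(2, 3, 5, 29)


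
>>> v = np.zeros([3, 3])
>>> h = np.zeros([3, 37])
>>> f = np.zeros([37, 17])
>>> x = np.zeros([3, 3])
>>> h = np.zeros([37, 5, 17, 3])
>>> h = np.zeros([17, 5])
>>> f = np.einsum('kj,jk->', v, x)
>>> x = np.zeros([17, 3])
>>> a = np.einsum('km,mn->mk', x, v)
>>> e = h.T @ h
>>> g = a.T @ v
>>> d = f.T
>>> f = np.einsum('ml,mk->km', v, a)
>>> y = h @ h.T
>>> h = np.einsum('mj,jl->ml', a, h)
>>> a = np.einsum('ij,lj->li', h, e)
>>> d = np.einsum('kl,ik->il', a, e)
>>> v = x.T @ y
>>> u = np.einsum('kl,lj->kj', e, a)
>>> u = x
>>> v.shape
(3, 17)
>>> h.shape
(3, 5)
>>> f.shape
(17, 3)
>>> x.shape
(17, 3)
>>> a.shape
(5, 3)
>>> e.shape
(5, 5)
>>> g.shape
(17, 3)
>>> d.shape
(5, 3)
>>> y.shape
(17, 17)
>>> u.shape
(17, 3)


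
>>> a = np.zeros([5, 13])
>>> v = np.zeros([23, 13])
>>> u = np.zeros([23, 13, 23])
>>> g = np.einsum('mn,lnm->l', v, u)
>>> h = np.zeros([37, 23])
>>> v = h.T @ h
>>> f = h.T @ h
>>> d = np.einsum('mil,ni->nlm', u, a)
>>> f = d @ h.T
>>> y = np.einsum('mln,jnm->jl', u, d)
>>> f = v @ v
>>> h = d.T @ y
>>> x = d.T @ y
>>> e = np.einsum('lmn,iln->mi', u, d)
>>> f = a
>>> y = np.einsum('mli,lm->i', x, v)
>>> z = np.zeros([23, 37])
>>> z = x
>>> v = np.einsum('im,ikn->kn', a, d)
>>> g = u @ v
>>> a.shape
(5, 13)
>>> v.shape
(23, 23)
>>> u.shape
(23, 13, 23)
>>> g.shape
(23, 13, 23)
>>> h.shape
(23, 23, 13)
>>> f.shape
(5, 13)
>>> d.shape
(5, 23, 23)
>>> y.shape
(13,)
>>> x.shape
(23, 23, 13)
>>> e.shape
(13, 5)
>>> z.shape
(23, 23, 13)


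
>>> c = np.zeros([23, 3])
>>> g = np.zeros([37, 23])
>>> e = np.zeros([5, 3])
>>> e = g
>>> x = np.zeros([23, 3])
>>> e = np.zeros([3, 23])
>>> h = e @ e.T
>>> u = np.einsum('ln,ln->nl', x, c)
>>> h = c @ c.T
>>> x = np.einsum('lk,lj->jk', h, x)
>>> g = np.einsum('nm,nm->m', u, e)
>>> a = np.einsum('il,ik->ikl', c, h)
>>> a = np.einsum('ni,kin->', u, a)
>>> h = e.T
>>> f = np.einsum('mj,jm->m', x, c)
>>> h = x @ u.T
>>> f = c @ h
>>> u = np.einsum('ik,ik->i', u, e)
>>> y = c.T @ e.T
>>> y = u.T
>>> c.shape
(23, 3)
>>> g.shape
(23,)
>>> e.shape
(3, 23)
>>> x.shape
(3, 23)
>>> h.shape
(3, 3)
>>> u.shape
(3,)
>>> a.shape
()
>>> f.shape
(23, 3)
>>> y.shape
(3,)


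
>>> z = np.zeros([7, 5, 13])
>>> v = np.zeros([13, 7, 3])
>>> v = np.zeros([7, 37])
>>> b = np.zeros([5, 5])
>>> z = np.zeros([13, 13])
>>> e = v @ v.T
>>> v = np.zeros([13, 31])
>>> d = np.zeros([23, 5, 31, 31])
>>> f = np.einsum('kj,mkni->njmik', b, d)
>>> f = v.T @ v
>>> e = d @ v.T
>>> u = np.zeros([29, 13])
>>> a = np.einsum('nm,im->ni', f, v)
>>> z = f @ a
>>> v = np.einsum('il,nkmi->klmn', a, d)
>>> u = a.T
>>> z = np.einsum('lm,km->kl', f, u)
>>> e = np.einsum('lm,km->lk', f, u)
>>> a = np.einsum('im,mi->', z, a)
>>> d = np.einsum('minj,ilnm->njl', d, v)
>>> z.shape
(13, 31)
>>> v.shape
(5, 13, 31, 23)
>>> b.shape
(5, 5)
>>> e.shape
(31, 13)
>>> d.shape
(31, 31, 13)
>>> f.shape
(31, 31)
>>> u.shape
(13, 31)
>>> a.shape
()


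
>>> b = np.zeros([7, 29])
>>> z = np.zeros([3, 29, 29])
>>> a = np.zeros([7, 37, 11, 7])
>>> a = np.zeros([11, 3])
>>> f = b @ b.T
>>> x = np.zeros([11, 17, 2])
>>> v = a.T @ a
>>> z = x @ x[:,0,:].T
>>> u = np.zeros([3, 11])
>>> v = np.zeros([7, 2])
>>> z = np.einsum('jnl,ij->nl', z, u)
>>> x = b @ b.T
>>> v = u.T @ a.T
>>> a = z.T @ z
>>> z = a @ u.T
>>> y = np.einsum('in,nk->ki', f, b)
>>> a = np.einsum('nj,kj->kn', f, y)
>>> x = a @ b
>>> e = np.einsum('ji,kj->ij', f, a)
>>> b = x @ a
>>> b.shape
(29, 7)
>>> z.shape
(11, 3)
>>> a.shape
(29, 7)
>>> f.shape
(7, 7)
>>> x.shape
(29, 29)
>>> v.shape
(11, 11)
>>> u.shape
(3, 11)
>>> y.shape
(29, 7)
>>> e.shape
(7, 7)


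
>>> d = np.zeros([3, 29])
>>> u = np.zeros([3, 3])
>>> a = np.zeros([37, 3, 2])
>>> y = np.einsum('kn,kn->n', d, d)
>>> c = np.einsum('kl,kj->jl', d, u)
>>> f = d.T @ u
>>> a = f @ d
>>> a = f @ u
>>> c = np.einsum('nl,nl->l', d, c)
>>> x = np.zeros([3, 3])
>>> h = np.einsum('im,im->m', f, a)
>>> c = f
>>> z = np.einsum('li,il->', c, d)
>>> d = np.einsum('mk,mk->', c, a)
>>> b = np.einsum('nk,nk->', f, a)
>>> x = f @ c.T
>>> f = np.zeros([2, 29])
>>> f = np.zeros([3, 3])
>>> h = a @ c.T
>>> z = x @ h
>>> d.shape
()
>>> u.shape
(3, 3)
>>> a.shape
(29, 3)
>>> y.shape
(29,)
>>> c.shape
(29, 3)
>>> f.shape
(3, 3)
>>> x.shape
(29, 29)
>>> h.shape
(29, 29)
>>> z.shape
(29, 29)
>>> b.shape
()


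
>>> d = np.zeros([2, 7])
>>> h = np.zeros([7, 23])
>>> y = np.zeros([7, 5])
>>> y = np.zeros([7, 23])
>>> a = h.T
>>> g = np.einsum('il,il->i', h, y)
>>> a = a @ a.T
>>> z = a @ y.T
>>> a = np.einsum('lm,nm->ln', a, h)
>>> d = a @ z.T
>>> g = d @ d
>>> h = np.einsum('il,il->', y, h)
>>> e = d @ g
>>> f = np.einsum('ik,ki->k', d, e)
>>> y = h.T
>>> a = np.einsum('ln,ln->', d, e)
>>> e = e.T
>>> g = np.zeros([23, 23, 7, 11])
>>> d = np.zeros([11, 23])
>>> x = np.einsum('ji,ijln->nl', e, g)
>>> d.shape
(11, 23)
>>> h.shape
()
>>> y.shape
()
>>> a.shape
()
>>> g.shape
(23, 23, 7, 11)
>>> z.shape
(23, 7)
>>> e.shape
(23, 23)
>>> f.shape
(23,)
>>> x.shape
(11, 7)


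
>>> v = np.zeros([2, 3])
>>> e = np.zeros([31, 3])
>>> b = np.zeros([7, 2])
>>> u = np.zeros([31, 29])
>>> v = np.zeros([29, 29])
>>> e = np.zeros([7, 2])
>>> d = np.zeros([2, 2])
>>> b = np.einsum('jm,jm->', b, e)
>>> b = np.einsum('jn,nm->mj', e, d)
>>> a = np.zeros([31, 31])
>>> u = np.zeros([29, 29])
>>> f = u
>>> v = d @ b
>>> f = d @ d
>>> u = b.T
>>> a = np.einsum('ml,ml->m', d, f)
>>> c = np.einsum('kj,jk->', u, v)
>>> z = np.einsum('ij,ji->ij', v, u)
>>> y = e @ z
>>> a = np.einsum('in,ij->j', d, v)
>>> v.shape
(2, 7)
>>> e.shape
(7, 2)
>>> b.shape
(2, 7)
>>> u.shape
(7, 2)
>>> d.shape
(2, 2)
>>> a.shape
(7,)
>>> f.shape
(2, 2)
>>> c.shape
()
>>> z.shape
(2, 7)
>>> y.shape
(7, 7)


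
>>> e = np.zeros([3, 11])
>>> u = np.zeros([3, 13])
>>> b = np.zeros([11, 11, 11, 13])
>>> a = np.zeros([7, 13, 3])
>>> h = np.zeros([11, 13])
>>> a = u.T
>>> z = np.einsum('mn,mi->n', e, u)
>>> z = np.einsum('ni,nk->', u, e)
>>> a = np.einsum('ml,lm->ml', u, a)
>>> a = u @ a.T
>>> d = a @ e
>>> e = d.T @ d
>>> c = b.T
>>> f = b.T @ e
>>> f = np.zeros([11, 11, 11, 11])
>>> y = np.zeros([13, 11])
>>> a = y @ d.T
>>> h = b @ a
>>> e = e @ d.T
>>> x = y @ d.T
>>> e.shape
(11, 3)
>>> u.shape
(3, 13)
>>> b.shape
(11, 11, 11, 13)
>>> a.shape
(13, 3)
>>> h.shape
(11, 11, 11, 3)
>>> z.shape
()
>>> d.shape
(3, 11)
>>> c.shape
(13, 11, 11, 11)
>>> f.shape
(11, 11, 11, 11)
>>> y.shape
(13, 11)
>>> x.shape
(13, 3)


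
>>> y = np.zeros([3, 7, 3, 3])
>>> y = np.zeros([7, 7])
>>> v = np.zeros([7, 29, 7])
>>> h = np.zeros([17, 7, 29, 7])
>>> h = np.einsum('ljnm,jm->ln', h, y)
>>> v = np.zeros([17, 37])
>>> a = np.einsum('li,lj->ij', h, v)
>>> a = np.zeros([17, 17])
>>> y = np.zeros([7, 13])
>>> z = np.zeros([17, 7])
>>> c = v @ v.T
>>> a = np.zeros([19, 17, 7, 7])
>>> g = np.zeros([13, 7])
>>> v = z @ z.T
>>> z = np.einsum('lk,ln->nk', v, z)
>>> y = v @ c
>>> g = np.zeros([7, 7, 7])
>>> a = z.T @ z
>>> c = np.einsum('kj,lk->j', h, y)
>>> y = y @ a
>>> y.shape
(17, 17)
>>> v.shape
(17, 17)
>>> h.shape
(17, 29)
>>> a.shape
(17, 17)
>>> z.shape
(7, 17)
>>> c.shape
(29,)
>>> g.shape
(7, 7, 7)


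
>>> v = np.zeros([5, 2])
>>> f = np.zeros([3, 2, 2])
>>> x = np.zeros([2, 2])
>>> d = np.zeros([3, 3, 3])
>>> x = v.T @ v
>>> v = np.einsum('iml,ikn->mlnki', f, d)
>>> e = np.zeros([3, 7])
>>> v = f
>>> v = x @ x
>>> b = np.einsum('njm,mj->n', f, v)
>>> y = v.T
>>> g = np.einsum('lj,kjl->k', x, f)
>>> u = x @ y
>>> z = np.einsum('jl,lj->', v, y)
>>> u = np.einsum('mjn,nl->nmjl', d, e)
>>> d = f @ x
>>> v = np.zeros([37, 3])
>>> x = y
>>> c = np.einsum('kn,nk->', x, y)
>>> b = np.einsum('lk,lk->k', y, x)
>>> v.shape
(37, 3)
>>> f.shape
(3, 2, 2)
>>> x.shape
(2, 2)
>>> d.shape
(3, 2, 2)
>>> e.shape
(3, 7)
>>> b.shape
(2,)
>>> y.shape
(2, 2)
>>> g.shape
(3,)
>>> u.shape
(3, 3, 3, 7)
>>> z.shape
()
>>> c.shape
()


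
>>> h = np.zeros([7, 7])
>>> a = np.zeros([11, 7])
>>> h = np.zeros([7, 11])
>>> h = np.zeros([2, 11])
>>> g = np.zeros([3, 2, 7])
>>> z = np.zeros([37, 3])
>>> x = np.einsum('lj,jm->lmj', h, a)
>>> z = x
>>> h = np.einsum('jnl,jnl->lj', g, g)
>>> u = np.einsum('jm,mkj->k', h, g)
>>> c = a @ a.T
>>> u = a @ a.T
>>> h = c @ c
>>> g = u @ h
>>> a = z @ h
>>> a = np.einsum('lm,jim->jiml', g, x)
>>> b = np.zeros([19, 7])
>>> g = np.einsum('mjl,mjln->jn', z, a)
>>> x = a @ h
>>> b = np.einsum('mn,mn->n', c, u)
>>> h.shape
(11, 11)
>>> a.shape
(2, 7, 11, 11)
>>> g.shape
(7, 11)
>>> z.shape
(2, 7, 11)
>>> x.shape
(2, 7, 11, 11)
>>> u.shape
(11, 11)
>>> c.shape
(11, 11)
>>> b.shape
(11,)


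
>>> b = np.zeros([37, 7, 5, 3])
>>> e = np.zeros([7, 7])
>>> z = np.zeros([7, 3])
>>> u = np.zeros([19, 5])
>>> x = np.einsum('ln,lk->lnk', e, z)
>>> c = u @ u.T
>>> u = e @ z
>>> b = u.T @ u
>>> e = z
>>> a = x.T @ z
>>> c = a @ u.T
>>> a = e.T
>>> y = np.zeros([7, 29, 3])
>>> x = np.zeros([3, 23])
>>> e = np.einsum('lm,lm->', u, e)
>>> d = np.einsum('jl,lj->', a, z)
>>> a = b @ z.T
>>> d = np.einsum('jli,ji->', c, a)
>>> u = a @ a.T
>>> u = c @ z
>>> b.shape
(3, 3)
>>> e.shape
()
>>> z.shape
(7, 3)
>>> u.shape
(3, 7, 3)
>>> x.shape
(3, 23)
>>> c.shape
(3, 7, 7)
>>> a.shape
(3, 7)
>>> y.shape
(7, 29, 3)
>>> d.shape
()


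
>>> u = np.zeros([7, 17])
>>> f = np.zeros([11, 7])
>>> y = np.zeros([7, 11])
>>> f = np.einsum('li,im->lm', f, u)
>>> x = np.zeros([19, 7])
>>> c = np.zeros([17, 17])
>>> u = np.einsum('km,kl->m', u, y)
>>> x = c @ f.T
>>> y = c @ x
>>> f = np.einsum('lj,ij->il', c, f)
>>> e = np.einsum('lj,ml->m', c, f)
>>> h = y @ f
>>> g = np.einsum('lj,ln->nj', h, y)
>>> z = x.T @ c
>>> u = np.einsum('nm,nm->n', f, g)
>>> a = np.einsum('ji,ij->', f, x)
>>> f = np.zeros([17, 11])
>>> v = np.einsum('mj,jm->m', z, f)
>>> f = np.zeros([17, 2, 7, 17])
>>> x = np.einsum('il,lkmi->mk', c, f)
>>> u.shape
(11,)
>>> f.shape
(17, 2, 7, 17)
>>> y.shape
(17, 11)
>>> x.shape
(7, 2)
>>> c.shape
(17, 17)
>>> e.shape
(11,)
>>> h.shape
(17, 17)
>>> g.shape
(11, 17)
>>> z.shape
(11, 17)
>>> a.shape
()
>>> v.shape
(11,)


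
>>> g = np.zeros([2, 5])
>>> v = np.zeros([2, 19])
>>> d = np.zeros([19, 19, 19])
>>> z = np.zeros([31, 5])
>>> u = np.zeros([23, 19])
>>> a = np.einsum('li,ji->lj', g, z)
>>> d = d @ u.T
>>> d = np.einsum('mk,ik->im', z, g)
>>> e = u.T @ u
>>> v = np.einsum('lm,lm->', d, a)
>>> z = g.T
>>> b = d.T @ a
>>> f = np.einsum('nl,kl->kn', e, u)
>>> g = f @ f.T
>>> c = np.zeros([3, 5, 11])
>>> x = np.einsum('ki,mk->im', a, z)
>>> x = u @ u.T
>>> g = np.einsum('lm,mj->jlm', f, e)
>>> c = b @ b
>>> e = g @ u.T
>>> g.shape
(19, 23, 19)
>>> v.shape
()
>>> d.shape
(2, 31)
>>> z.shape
(5, 2)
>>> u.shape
(23, 19)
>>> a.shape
(2, 31)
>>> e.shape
(19, 23, 23)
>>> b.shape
(31, 31)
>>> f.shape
(23, 19)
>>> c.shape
(31, 31)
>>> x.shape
(23, 23)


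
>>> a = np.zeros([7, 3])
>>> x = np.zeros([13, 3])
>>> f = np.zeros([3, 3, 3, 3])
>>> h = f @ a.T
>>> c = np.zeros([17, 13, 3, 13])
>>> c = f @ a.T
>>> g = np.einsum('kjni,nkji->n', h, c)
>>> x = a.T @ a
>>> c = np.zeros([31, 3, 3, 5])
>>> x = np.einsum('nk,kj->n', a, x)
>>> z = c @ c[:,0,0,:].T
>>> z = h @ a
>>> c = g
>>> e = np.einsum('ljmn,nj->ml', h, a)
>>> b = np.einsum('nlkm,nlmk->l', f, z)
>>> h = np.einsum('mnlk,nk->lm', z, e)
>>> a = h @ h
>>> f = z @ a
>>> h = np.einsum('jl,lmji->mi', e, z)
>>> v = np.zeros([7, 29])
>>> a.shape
(3, 3)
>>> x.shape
(7,)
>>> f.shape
(3, 3, 3, 3)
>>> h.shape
(3, 3)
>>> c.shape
(3,)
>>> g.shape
(3,)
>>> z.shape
(3, 3, 3, 3)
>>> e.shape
(3, 3)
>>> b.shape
(3,)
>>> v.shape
(7, 29)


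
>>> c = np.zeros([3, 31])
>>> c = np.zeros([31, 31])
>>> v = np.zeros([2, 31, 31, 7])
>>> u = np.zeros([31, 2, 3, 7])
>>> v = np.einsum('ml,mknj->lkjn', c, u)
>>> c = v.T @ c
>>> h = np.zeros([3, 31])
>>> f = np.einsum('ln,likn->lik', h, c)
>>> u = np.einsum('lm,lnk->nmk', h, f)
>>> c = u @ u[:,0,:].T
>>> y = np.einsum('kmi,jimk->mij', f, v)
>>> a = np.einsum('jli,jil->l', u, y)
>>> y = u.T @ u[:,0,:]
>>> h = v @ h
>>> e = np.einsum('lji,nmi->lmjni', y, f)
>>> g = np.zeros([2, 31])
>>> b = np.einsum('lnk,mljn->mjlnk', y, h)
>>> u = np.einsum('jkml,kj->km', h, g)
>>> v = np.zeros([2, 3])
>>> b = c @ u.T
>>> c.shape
(7, 31, 7)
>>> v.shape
(2, 3)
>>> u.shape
(2, 7)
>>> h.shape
(31, 2, 7, 31)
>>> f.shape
(3, 7, 2)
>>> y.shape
(2, 31, 2)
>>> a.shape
(31,)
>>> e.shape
(2, 7, 31, 3, 2)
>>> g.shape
(2, 31)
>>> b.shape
(7, 31, 2)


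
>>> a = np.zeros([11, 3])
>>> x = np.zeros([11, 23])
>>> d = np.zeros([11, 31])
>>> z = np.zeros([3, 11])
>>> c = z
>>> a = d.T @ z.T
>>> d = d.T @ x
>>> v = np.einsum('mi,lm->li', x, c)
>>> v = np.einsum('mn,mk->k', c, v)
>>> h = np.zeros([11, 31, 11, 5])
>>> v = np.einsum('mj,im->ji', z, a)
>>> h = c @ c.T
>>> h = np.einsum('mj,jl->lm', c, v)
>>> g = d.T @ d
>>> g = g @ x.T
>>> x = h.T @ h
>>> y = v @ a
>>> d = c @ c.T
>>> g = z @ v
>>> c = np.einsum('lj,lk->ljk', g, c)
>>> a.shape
(31, 3)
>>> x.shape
(3, 3)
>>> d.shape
(3, 3)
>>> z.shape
(3, 11)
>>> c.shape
(3, 31, 11)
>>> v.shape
(11, 31)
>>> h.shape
(31, 3)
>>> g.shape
(3, 31)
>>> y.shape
(11, 3)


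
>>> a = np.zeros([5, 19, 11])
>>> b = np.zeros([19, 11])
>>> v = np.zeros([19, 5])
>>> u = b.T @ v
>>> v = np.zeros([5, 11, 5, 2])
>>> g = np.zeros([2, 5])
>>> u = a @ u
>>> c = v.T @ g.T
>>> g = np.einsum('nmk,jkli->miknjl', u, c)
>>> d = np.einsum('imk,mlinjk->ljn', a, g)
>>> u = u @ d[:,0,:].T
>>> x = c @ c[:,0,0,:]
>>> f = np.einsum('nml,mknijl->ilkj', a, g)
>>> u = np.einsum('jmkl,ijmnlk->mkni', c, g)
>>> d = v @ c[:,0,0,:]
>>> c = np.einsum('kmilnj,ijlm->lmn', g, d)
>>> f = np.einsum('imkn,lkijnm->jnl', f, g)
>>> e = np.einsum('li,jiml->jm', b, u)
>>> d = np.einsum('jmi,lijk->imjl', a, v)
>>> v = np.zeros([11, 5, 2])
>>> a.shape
(5, 19, 11)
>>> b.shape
(19, 11)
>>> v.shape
(11, 5, 2)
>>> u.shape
(5, 11, 5, 19)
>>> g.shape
(19, 2, 5, 5, 2, 11)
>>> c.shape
(5, 2, 2)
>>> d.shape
(11, 19, 5, 5)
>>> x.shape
(2, 5, 11, 2)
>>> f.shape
(5, 2, 19)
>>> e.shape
(5, 5)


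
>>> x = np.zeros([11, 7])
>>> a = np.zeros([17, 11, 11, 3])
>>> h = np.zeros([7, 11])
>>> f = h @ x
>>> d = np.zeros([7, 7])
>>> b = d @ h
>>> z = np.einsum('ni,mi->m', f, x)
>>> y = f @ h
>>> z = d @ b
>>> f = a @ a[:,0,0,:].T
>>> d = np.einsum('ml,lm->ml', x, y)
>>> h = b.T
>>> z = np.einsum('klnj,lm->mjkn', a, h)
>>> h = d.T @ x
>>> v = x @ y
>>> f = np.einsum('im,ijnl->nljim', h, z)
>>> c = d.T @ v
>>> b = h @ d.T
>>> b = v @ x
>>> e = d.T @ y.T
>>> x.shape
(11, 7)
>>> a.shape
(17, 11, 11, 3)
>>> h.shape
(7, 7)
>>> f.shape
(17, 11, 3, 7, 7)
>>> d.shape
(11, 7)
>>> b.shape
(11, 7)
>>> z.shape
(7, 3, 17, 11)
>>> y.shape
(7, 11)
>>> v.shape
(11, 11)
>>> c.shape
(7, 11)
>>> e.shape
(7, 7)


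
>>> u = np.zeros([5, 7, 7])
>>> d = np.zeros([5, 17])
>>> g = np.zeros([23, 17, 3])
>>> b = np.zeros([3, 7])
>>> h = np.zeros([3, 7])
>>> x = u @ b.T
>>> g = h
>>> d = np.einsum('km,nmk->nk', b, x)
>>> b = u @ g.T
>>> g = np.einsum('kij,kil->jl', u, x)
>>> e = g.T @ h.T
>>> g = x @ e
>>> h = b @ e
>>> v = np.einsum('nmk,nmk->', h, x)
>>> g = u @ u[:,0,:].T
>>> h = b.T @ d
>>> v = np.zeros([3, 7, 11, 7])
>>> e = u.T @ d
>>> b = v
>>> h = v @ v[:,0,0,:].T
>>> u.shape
(5, 7, 7)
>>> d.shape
(5, 3)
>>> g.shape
(5, 7, 5)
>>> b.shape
(3, 7, 11, 7)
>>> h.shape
(3, 7, 11, 3)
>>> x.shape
(5, 7, 3)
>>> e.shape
(7, 7, 3)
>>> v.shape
(3, 7, 11, 7)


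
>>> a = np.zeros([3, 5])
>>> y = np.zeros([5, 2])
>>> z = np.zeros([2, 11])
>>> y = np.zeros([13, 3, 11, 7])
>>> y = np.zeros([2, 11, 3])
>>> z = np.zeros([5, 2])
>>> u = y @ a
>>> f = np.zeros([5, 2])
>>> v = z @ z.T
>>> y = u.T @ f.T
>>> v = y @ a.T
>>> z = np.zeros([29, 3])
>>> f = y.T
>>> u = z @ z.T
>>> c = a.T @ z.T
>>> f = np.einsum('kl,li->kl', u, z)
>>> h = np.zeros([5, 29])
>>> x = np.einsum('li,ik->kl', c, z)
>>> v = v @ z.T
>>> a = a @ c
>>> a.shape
(3, 29)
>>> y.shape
(5, 11, 5)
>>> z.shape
(29, 3)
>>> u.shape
(29, 29)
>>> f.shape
(29, 29)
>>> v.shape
(5, 11, 29)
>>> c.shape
(5, 29)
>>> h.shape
(5, 29)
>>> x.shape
(3, 5)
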